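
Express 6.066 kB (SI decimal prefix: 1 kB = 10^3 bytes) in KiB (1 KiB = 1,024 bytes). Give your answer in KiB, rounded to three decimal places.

5.924 KiB

6.066 kB = 6.066 × 10^3 bytes = 6,066 bytes
1 KiB = 2^10 bytes = 1,024 bytes
6,066 / 1,024 = 5.924 KiB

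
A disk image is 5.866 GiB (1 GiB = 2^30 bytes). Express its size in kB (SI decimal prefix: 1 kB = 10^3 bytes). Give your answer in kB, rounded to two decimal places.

5.866 GiB = 5.866 × 2^30 bytes = 6,298,569,539.584 bytes
1 kB = 1,000 bytes
6,298,569,539.584 / 1,000 = 6,298,569.54 kB

6,298,569.54 kB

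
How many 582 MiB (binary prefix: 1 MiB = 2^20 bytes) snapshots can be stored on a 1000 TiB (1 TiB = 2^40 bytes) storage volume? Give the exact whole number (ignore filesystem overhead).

Capacity: 1000 TiB = 1,099,511,627,776,000 bytes
Per item: 582 MiB = 610,271,232 bytes
⌊1,099,511,627,776,000 / 610,271,232⌋ = 1,801,676

1,801,676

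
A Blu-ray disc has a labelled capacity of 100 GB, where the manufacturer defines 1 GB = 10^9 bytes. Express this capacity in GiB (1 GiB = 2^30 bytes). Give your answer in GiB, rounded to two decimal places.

100 GB × 1,000,000,000 bytes/GB = 100,000,000,000 bytes
1 GiB = 2^30 bytes = 1,073,741,824 bytes
100,000,000,000 / 1,073,741,824 = 93.13 GiB

93.13 GiB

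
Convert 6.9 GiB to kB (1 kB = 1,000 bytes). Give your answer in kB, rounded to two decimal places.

6.9 GiB × 1,073,741,824 bytes/GiB = 7,408,818,585.6 bytes
1 kB = 10^3 bytes = 1,000 bytes
7,408,818,585.6 / 1,000 = 7,408,818.59 kB

7,408,818.59 kB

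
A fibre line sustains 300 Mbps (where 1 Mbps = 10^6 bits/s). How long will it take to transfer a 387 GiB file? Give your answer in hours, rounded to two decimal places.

3.08 hours

387 GiB = 415,538,085,888 bytes = 3,324,304,687,104 bits
300 Mbps = 300,000,000 bits/s
time = 3,324,304,687,104 / 300,000,000 = 11,081.0156 s
11,081.0156 s / 3600 = 3.08 hours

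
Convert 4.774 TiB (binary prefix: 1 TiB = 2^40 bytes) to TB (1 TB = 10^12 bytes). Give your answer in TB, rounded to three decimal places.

5.249 TB

4.774 TiB × 1,099,511,627,776 bytes/TiB = 5,249,068,511,002.624 bytes
1 TB = 10^12 bytes = 1,000,000,000,000 bytes
5,249,068,511,002.624 / 1,000,000,000,000 = 5.249 TB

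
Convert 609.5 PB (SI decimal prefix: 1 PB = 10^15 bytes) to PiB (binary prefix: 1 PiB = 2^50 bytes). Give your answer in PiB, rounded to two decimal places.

541.34 PiB

609.5 PB = 609.5 × 10^15 bytes = 609,500,000,000,000,000 bytes
1 PiB = 2^50 bytes = 1,125,899,906,842,624 bytes
609,500,000,000,000,000 / 1,125,899,906,842,624 = 541.34 PiB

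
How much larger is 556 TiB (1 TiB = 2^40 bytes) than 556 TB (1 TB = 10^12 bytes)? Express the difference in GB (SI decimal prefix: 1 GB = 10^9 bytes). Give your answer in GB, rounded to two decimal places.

55,328.47 GB

556 TiB = 556 × 1,099,511,627,776 = 611,328,465,043,456 bytes
556 TB = 556 × 1,000,000,000,000 = 556,000,000,000,000 bytes
difference = 55,328,465,043,456 bytes
55,328,465,043,456 / 1,000,000,000 = 55,328.47 GB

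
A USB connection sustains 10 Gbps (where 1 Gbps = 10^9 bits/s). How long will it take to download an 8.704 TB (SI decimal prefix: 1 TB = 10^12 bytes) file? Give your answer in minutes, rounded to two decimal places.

8.704 TB = 8,704,000,000,000 bytes = 69,632,000,000,000 bits
10 Gbps = 10,000,000,000 bits/s
time = 69,632,000,000,000 / 10,000,000,000 = 6,963.200 s
6,963.200 s / 60 = 116.05 minutes

116.05 minutes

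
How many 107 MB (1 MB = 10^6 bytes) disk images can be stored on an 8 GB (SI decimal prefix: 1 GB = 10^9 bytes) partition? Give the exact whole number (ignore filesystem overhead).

74

Capacity: 8 GB = 8,000,000,000 bytes
Per item: 107 MB = 107,000,000 bytes
⌊8,000,000,000 / 107,000,000⌋ = 74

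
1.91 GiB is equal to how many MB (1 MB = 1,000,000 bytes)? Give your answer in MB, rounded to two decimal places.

1.91 GiB = 1.91 × 2^30 bytes = 2,050,846,883.84 bytes
1 MB = 1,000,000 bytes
2,050,846,883.84 / 1,000,000 = 2,050.85 MB

2,050.85 MB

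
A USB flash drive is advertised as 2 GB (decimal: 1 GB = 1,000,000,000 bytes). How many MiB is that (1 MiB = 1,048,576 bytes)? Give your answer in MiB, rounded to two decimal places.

1,907.35 MiB

2 GB = 2 × 10^9 bytes = 2,000,000,000 bytes
1 MiB = 1,048,576 bytes
2,000,000,000 / 1,048,576 = 1,907.35 MiB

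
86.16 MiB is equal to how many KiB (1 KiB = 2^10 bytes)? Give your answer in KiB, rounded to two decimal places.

86.16 MiB × 1,048,576 bytes/MiB = 90,345,308.16 bytes
1 KiB = 2^10 bytes = 1,024 bytes
90,345,308.16 / 1,024 = 88,227.84 KiB

88,227.84 KiB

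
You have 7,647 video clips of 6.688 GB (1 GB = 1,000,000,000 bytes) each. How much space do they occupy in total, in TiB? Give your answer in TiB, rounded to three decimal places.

Total = 7,647 × 6.688 GB = 51143.136 GB
= 51143.136 × 1,000,000,000 bytes = 51,143,136,000,000 bytes
1 TiB = 1,099,511,627,776 bytes
51,143,136,000,000 / 1,099,511,627,776 = 46.514 TiB

46.514 TiB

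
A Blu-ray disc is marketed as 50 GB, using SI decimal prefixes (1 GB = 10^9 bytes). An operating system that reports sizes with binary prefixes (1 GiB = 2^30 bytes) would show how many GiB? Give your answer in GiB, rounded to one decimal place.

50 GB × 1,000,000,000 bytes/GB = 50,000,000,000 bytes
1 GiB = 2^30 bytes = 1,073,741,824 bytes
50,000,000,000 / 1,073,741,824 = 46.6 GiB

46.6 GiB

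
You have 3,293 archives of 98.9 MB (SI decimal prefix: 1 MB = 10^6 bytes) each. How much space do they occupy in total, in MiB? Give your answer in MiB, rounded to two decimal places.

310,590.46 MiB

Total = 3,293 × 98.9 MB = 325677.7 MB
= 325677.7 × 1,000,000 bytes = 325,677,700,000 bytes
1 MiB = 1,048,576 bytes
325,677,700,000 / 1,048,576 = 310,590.46 MiB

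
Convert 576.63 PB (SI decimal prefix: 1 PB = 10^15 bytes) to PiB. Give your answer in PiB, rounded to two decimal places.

576.63 PB = 576.63 × 10^15 bytes = 576,630,000,000,000,000 bytes
1 PiB = 2^50 bytes = 1,125,899,906,842,624 bytes
576,630,000,000,000,000 / 1,125,899,906,842,624 = 512.15 PiB

512.15 PiB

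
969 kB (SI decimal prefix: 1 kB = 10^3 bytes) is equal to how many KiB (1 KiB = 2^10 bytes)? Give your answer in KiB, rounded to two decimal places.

946.29 KiB

969 kB = 969 × 10^3 bytes = 969,000 bytes
1 KiB = 1,024 bytes
969,000 / 1,024 = 946.29 KiB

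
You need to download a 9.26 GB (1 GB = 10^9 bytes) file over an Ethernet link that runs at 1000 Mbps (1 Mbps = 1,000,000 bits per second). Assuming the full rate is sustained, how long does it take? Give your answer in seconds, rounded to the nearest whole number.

74 seconds

9.26 GB = 9,260,000,000 bytes = 74,080,000,000 bits
1000 Mbps = 1,000,000,000 bits/s
time = 74,080,000,000 / 1,000,000,000 = 74 s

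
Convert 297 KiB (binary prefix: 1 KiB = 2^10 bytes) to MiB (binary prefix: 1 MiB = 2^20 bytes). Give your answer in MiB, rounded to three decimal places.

0.290 MiB

297 KiB = 297 × 2^10 bytes = 304,128 bytes
1 MiB = 2^20 bytes = 1,048,576 bytes
304,128 / 1,048,576 = 0.290 MiB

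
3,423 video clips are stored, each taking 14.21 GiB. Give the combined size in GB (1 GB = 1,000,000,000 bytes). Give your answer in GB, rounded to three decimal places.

52,227.694 GB

Total = 3,423 × 14.21 GiB = 48640.83 GiB
= 48640.83 × 1,073,741,824 bytes = 52,227,693,525,073.92 bytes
1 GB = 1,000,000,000 bytes
52,227,693,525,073.92 / 1,000,000,000 = 52,227.694 GB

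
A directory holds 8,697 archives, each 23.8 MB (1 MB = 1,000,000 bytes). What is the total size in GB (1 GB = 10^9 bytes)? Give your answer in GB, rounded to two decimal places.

Total = 8,697 × 23.8 MB = 206988.6 MB
= 206988.6 × 1,000,000 bytes = 206,988,600,000 bytes
1 GB = 1,000,000,000 bytes
206,988,600,000 / 1,000,000,000 = 206.99 GB

206.99 GB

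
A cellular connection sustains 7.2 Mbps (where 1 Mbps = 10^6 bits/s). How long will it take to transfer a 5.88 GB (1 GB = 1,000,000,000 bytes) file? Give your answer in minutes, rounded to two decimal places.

5.88 GB = 5,880,000,000 bytes = 47,040,000,000 bits
7.2 Mbps = 7,200,000 bits/s
time = 47,040,000,000 / 7,200,000 = 6,533.333 s
6,533.333 s / 60 = 108.89 minutes

108.89 minutes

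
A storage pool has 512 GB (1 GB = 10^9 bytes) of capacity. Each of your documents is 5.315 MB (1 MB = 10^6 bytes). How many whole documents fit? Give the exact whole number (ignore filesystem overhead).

96,331

Capacity: 512 GB = 512,000,000,000 bytes
Per item: 5.315 MB = 5,315,000 bytes
⌊512,000,000,000 / 5,315,000⌋ = 96,331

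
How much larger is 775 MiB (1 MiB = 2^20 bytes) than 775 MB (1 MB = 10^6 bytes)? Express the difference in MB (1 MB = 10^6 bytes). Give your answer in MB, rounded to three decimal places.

775 MiB = 775 × 1,048,576 = 812,646,400 bytes
775 MB = 775 × 1,000,000 = 775,000,000 bytes
difference = 37,646,400 bytes
37,646,400 / 1,000,000 = 37.646 MB

37.646 MB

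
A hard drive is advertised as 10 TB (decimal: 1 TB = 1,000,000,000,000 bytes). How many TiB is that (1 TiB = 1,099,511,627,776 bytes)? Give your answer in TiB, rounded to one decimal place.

9.1 TiB

10 TB × 1,000,000,000,000 bytes/TB = 10,000,000,000,000 bytes
1 TiB = 2^40 bytes = 1,099,511,627,776 bytes
10,000,000,000,000 / 1,099,511,627,776 = 9.1 TiB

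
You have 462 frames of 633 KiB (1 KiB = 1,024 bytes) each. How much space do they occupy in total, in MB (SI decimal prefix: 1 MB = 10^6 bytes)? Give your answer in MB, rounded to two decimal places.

299.46 MB

Total = 462 × 633 KiB = 292,446 KiB
= 292,446 × 1,024 bytes = 299,464,704 bytes
1 MB = 1,000,000 bytes
299,464,704 / 1,000,000 = 299.46 MB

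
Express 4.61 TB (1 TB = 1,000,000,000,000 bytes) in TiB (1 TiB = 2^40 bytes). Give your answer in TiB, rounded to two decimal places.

4.19 TiB

4.61 TB × 1,000,000,000,000 bytes/TB = 4,610,000,000,000 bytes
1 TiB = 1,099,511,627,776 bytes
4,610,000,000,000 / 1,099,511,627,776 = 4.19 TiB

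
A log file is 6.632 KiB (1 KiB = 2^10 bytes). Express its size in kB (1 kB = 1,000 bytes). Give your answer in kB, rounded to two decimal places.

6.79 kB

6.632 KiB = 6.632 × 2^10 bytes = 6,791.168 bytes
1 kB = 1,000 bytes
6,791.168 / 1,000 = 6.79 kB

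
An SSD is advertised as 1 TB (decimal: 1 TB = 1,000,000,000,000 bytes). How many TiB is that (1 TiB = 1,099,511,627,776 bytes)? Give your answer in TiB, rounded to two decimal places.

0.91 TiB

1 TB = 1 × 10^12 bytes = 1,000,000,000,000 bytes
1 TiB = 1,099,511,627,776 bytes
1,000,000,000,000 / 1,099,511,627,776 = 0.91 TiB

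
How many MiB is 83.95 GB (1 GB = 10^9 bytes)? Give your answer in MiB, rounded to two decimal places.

83.95 GB × 1,000,000,000 bytes/GB = 83,950,000,000 bytes
1 MiB = 2^20 bytes = 1,048,576 bytes
83,950,000,000 / 1,048,576 = 80,060.96 MiB

80,060.96 MiB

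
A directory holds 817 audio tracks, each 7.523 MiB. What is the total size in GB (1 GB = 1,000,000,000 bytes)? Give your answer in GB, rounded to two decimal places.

6.44 GB

Total = 817 × 7.523 MiB = 6146.291 MiB
= 6146.291 × 1,048,576 bytes = 6,444,853,231.616 bytes
1 GB = 1,000,000,000 bytes
6,444,853,231.616 / 1,000,000,000 = 6.44 GB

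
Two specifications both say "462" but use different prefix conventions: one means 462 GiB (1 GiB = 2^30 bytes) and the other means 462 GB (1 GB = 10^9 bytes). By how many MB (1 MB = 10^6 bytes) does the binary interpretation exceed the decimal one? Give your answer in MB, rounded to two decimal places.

34,068.72 MB

462 GiB = 462 × 1,073,741,824 = 496,068,722,688 bytes
462 GB = 462 × 1,000,000,000 = 462,000,000,000 bytes
difference = 34,068,722,688 bytes
34,068,722,688 / 1,000,000 = 34,068.72 MB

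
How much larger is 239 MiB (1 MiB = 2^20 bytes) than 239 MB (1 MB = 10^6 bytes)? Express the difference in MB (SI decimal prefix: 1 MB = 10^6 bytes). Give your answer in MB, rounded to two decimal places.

239 MiB = 239 × 1,048,576 = 250,609,664 bytes
239 MB = 239 × 1,000,000 = 239,000,000 bytes
difference = 11,609,664 bytes
11,609,664 / 1,000,000 = 11.61 MB

11.61 MB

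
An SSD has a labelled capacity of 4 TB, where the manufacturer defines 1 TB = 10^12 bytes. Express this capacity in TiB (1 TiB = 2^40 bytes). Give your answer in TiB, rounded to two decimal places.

4 TB = 4 × 10^12 bytes = 4,000,000,000,000 bytes
1 TiB = 1,099,511,627,776 bytes
4,000,000,000,000 / 1,099,511,627,776 = 3.64 TiB

3.64 TiB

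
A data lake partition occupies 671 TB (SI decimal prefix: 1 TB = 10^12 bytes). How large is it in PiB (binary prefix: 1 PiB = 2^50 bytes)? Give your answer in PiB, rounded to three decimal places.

0.596 PiB

671 TB = 671 × 10^12 bytes = 671,000,000,000,000 bytes
1 PiB = 1,125,899,906,842,624 bytes
671,000,000,000,000 / 1,125,899,906,842,624 = 0.596 PiB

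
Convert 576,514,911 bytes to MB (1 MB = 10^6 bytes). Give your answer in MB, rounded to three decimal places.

576.515 MB

576,514,911 bytes given.
1 MB = 1,000,000 bytes
576,514,911 / 1,000,000 = 576.515 MB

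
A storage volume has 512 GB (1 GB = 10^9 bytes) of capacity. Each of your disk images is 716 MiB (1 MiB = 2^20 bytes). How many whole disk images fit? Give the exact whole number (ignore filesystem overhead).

Capacity: 512 GB = 512,000,000,000 bytes
Per item: 716 MiB = 750,780,416 bytes
⌊512,000,000,000 / 750,780,416⌋ = 681

681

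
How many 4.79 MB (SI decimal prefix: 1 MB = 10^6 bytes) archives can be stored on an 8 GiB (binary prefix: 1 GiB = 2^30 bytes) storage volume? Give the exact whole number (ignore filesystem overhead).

Capacity: 8 GiB = 8,589,934,592 bytes
Per item: 4.79 MB = 4,790,000 bytes
⌊8,589,934,592 / 4,790,000⌋ = 1,793

1,793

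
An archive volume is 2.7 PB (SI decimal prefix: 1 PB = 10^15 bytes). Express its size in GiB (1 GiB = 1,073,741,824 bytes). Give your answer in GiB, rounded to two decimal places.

2.7 PB = 2.7 × 10^15 bytes = 2,700,000,000,000,000 bytes
1 GiB = 1,073,741,824 bytes
2,700,000,000,000,000 / 1,073,741,824 = 2,514,570.95 GiB

2,514,570.95 GiB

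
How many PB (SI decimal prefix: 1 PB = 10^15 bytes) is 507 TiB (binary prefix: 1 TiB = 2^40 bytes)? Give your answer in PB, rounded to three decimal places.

0.557 PB

507 TiB = 507 × 2^40 bytes = 557,452,395,282,432 bytes
1 PB = 1,000,000,000,000,000 bytes
557,452,395,282,432 / 1,000,000,000,000,000 = 0.557 PB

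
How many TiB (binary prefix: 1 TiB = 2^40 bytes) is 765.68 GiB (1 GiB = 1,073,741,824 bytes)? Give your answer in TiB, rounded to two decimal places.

765.68 GiB × 1,073,741,824 bytes/GiB = 822,142,639,800.32 bytes
1 TiB = 1,099,511,627,776 bytes
822,142,639,800.32 / 1,099,511,627,776 = 0.75 TiB

0.75 TiB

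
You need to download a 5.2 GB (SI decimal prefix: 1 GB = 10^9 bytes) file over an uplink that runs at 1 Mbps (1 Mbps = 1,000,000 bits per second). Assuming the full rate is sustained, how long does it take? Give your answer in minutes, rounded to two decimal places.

5.2 GB = 5,200,000,000 bytes = 41,600,000,000 bits
1 Mbps = 1,000,000 bits/s
time = 41,600,000,000 / 1,000,000 = 41,600.000 s
41,600.000 s / 60 = 693.33 minutes

693.33 minutes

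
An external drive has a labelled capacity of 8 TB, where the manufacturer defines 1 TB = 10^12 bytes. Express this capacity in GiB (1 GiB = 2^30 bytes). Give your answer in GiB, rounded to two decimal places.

8 TB = 8 × 10^12 bytes = 8,000,000,000,000 bytes
1 GiB = 2^30 bytes = 1,073,741,824 bytes
8,000,000,000,000 / 1,073,741,824 = 7,450.58 GiB

7,450.58 GiB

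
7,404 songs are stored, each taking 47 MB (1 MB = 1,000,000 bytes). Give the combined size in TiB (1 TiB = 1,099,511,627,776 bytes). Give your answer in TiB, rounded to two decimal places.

0.32 TiB

Total = 7,404 × 47 MB = 347,988 MB
= 347,988 × 1,000,000 bytes = 347,988,000,000 bytes
1 TiB = 1,099,511,627,776 bytes
347,988,000,000 / 1,099,511,627,776 = 0.32 TiB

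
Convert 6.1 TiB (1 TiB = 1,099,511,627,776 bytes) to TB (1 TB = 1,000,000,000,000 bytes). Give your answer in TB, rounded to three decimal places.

6.1 TiB × 1,099,511,627,776 bytes/TiB = 6,707,020,929,433.6 bytes
1 TB = 10^12 bytes = 1,000,000,000,000 bytes
6,707,020,929,433.6 / 1,000,000,000,000 = 6.707 TB

6.707 TB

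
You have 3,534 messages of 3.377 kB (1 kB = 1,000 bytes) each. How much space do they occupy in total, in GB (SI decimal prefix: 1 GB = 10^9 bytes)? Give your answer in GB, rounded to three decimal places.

Total = 3,534 × 3.377 kB = 11934.318 kB
= 11934.318 × 1,000 bytes = 11,934,318 bytes
1 GB = 1,000,000,000 bytes
11,934,318 / 1,000,000,000 = 0.012 GB

0.012 GB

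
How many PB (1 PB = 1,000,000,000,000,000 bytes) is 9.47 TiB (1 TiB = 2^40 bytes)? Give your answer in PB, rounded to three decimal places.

0.010 PB

9.47 TiB = 9.47 × 2^40 bytes = 10,412,375,115,038.72 bytes
1 PB = 1,000,000,000,000,000 bytes
10,412,375,115,038.72 / 1,000,000,000,000,000 = 0.010 PB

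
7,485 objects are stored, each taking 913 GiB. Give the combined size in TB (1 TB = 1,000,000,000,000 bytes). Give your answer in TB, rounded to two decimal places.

Total = 7,485 × 913 GiB = 6,833,805 GiB
= 6,833,805 × 1,073,741,824 bytes = 7,337,742,245,560,320 bytes
1 TB = 1,000,000,000,000 bytes
7,337,742,245,560,320 / 1,000,000,000,000 = 7,337.74 TB

7,337.74 TB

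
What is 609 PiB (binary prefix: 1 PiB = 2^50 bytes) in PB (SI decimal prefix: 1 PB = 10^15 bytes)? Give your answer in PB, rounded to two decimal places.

685.67 PB

609 PiB × 1,125,899,906,842,624 bytes/PiB = 685,673,043,267,158,016 bytes
1 PB = 10^15 bytes = 1,000,000,000,000,000 bytes
685,673,043,267,158,016 / 1,000,000,000,000,000 = 685.67 PB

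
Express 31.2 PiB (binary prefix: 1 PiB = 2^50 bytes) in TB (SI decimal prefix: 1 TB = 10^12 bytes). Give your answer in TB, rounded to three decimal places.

35,128.077 TB

31.2 PiB = 31.2 × 2^50 bytes = 35,128,077,093,489,868.8 bytes
1 TB = 1,000,000,000,000 bytes
35,128,077,093,489,868.8 / 1,000,000,000,000 = 35,128.077 TB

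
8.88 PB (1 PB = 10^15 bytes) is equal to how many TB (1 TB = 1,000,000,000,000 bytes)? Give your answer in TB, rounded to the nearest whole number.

8,880 TB

8.88 PB = 8.88 × 10^15 bytes = 8,880,000,000,000,000 bytes
1 TB = 10^12 bytes = 1,000,000,000,000 bytes
8,880,000,000,000,000 / 1,000,000,000,000 = 8,880 TB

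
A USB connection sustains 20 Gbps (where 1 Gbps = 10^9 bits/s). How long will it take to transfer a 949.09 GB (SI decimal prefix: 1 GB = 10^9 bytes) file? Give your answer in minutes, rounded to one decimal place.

6.3 minutes

949.09 GB = 949,090,000,000 bytes = 7,592,720,000,000 bits
20 Gbps = 20,000,000,000 bits/s
time = 7,592,720,000,000 / 20,000,000,000 = 379.64 s
379.64 s / 60 = 6.3 minutes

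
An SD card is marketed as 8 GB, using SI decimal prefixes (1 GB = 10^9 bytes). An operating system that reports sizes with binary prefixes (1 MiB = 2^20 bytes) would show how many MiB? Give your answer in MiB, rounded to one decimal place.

7,629.4 MiB

8 GB = 8 × 10^9 bytes = 8,000,000,000 bytes
1 MiB = 1,048,576 bytes
8,000,000,000 / 1,048,576 = 7,629.4 MiB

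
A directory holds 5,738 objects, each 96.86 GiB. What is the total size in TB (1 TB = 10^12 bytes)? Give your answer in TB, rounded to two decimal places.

596.77 TB

Total = 5,738 × 96.86 GiB = 555782.68 GiB
= 555782.68 × 1,073,741,824 bytes = 596,767,108,570,808.32 bytes
1 TB = 1,000,000,000,000 bytes
596,767,108,570,808.32 / 1,000,000,000,000 = 596.77 TB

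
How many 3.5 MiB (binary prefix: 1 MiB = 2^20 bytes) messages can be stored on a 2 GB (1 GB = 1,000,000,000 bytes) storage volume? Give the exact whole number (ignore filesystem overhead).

Capacity: 2 GB = 2,000,000,000 bytes
Per item: 3.5 MiB = 3,670,016 bytes
⌊2,000,000,000 / 3,670,016⌋ = 544

544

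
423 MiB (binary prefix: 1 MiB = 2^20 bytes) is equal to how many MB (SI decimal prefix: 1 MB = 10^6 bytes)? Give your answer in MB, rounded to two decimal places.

423 MiB × 1,048,576 bytes/MiB = 443,547,648 bytes
1 MB = 1,000,000 bytes
443,547,648 / 1,000,000 = 443.55 MB

443.55 MB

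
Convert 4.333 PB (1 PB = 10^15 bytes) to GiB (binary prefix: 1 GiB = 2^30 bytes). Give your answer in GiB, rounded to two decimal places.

4.333 PB × 1,000,000,000,000,000 bytes/PB = 4,333,000,000,000,000 bytes
1 GiB = 2^30 bytes = 1,073,741,824 bytes
4,333,000,000,000,000 / 1,073,741,824 = 4,035,420.72 GiB

4,035,420.72 GiB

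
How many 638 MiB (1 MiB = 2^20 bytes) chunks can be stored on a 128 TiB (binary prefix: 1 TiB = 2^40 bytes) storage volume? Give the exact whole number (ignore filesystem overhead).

210,372

Capacity: 128 TiB = 140,737,488,355,328 bytes
Per item: 638 MiB = 668,991,488 bytes
⌊140,737,488,355,328 / 668,991,488⌋ = 210,372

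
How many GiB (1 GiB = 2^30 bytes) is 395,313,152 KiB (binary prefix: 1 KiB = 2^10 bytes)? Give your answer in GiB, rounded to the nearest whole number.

377 GiB

395,313,152 KiB × 1,024 bytes/KiB = 404,800,667,648 bytes
1 GiB = 2^30 bytes = 1,073,741,824 bytes
404,800,667,648 / 1,073,741,824 = 377 GiB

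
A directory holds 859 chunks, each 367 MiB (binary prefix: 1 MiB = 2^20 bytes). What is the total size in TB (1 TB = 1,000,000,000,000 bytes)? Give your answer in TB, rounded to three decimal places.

0.331 TB

Total = 859 × 367 MiB = 315,253 MiB
= 315,253 × 1,048,576 bytes = 330,566,729,728 bytes
1 TB = 1,000,000,000,000 bytes
330,566,729,728 / 1,000,000,000,000 = 0.331 TB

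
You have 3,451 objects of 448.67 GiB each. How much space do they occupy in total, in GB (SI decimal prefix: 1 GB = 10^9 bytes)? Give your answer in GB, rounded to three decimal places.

1,662,539.073 GB

Total = 3,451 × 448.67 GiB = 1548360.17 GiB
= 1548360.17 × 1,073,741,824 bytes = 1,662,539,073,144,750.08 bytes
1 GB = 1,000,000,000 bytes
1,662,539,073,144,750.08 / 1,000,000,000 = 1,662,539.073 GB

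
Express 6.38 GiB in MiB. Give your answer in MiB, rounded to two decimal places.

6,533.12 MiB

6.38 GiB × 1,073,741,824 bytes/GiB = 6,850,472,837.12 bytes
1 MiB = 1,048,576 bytes
6,850,472,837.12 / 1,048,576 = 6,533.12 MiB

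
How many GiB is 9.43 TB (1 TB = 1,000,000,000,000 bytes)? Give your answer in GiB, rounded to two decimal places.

8,782.37 GiB

9.43 TB × 1,000,000,000,000 bytes/TB = 9,430,000,000,000 bytes
1 GiB = 1,073,741,824 bytes
9,430,000,000,000 / 1,073,741,824 = 8,782.37 GiB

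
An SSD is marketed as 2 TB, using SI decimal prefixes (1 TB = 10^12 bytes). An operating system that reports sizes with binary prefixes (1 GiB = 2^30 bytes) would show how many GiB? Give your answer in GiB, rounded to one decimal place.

2 TB × 1,000,000,000,000 bytes/TB = 2,000,000,000,000 bytes
1 GiB = 1,073,741,824 bytes
2,000,000,000,000 / 1,073,741,824 = 1,862.6 GiB

1,862.6 GiB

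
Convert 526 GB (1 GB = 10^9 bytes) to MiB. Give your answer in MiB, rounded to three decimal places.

526 GB × 1,000,000,000 bytes/GB = 526,000,000,000 bytes
1 MiB = 1,048,576 bytes
526,000,000,000 / 1,048,576 = 501,632.690 MiB

501,632.690 MiB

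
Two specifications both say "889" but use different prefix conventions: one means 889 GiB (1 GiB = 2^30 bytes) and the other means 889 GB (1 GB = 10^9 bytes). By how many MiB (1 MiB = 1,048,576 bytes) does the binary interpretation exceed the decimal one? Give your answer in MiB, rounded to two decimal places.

62,519.53 MiB

889 GiB = 889 × 1,073,741,824 = 954,556,481,536 bytes
889 GB = 889 × 1,000,000,000 = 889,000,000,000 bytes
difference = 65,556,481,536 bytes
65,556,481,536 / 1,048,576 = 62,519.53 MiB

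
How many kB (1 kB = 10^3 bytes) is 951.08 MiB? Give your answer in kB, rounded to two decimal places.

951.08 MiB = 951.08 × 2^20 bytes = 997,279,662.08 bytes
1 kB = 1,000 bytes
997,279,662.08 / 1,000 = 997,279.66 kB

997,279.66 kB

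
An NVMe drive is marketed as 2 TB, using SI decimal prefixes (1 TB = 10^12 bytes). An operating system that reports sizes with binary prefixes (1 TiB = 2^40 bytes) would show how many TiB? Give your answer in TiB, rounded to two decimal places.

2 TB × 1,000,000,000,000 bytes/TB = 2,000,000,000,000 bytes
1 TiB = 2^40 bytes = 1,099,511,627,776 bytes
2,000,000,000,000 / 1,099,511,627,776 = 1.82 TiB

1.82 TiB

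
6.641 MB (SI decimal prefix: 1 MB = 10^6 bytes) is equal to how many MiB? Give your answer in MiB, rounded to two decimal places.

6.641 MB × 1,000,000 bytes/MB = 6,641,000 bytes
1 MiB = 1,048,576 bytes
6,641,000 / 1,048,576 = 6.33 MiB

6.33 MiB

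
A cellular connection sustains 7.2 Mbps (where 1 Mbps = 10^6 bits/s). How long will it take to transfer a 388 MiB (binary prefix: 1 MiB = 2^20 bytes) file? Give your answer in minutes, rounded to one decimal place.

388 MiB = 406,847,488 bytes = 3,254,779,904 bits
7.2 Mbps = 7,200,000 bits/s
time = 3,254,779,904 / 7,200,000 = 452.05 s
452.05 s / 60 = 7.5 minutes

7.5 minutes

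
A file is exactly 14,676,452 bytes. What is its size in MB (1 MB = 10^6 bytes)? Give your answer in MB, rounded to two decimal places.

14.68 MB

14,676,452 bytes given.
1 MB = 10^6 bytes = 1,000,000 bytes
14,676,452 / 1,000,000 = 14.68 MB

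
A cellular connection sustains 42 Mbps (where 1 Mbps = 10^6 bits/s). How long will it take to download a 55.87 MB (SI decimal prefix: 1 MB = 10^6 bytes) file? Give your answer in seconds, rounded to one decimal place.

10.6 seconds

55.87 MB = 55,870,000 bytes = 446,960,000 bits
42 Mbps = 42,000,000 bits/s
time = 446,960,000 / 42,000,000 = 10.6 s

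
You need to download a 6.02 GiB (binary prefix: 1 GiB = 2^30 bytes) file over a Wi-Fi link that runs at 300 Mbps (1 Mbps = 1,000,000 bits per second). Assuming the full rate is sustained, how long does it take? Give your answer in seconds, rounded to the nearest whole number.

6.02 GiB = 6,463,925,780.48 bytes = 51,711,406,243.84 bits
300 Mbps = 300,000,000 bits/s
time = 51,711,406,243.84 / 300,000,000 = 172 s

172 seconds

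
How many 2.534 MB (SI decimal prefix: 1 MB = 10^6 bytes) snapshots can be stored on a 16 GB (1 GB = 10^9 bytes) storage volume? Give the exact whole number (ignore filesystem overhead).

Capacity: 16 GB = 16,000,000,000 bytes
Per item: 2.534 MB = 2,534,000 bytes
⌊16,000,000,000 / 2,534,000⌋ = 6,314

6,314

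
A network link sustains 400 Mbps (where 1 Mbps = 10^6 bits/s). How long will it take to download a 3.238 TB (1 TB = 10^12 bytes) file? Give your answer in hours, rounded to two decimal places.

17.99 hours

3.238 TB = 3,238,000,000,000 bytes = 25,904,000,000,000 bits
400 Mbps = 400,000,000 bits/s
time = 25,904,000,000,000 / 400,000,000 = 64,760.0000 s
64,760.0000 s / 3600 = 17.99 hours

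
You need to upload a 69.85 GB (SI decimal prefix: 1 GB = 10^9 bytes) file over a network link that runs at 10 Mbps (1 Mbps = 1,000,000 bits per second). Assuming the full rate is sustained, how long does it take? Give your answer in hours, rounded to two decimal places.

69.85 GB = 69,850,000,000 bytes = 558,800,000,000 bits
10 Mbps = 10,000,000 bits/s
time = 558,800,000,000 / 10,000,000 = 55,880.0000 s
55,880.0000 s / 3600 = 15.52 hours

15.52 hours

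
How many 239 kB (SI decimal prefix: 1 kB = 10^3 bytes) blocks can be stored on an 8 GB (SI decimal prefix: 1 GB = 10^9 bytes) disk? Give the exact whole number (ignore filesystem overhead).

33,472

Capacity: 8 GB = 8,000,000,000 bytes
Per item: 239 kB = 239,000 bytes
⌊8,000,000,000 / 239,000⌋ = 33,472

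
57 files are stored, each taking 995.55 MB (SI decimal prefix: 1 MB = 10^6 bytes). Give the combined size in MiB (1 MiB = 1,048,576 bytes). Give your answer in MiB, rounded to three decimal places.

Total = 57 × 995.55 MB = 56746.35 MB
= 56746.35 × 1,000,000 bytes = 56,746,350,000 bytes
1 MiB = 1,048,576 bytes
56,746,350,000 / 1,048,576 = 54,117.537 MiB

54,117.537 MiB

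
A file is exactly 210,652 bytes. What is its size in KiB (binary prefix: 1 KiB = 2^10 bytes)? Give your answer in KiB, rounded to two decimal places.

205.71 KiB

210,652 bytes given.
1 KiB = 1,024 bytes
210,652 / 1,024 = 205.71 KiB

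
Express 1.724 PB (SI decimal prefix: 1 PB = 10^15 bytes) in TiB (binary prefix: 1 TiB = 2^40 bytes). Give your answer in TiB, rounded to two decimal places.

1.724 PB = 1.724 × 10^15 bytes = 1,724,000,000,000,000 bytes
1 TiB = 2^40 bytes = 1,099,511,627,776 bytes
1,724,000,000,000,000 / 1,099,511,627,776 = 1,567.97 TiB

1,567.97 TiB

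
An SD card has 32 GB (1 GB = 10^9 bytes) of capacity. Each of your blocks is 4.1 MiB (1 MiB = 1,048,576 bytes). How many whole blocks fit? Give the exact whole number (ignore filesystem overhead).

7,443

Capacity: 32 GB = 32,000,000,000 bytes
Per item: 4.1 MiB = 4,299,161.6 bytes
⌊32,000,000,000 / 4,299,161.6⌋ = 7,443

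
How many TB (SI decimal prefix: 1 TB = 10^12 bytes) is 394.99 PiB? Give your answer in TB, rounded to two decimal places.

394.99 PiB = 394.99 × 2^50 bytes = 444,719,204,203,768,053.76 bytes
1 TB = 1,000,000,000,000 bytes
444,719,204,203,768,053.76 / 1,000,000,000,000 = 444,719.20 TB

444,719.20 TB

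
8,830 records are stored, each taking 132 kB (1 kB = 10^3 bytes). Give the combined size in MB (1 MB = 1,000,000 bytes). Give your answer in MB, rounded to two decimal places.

Total = 8,830 × 132 kB = 1,165,560 kB
= 1,165,560 × 1,000 bytes = 1,165,560,000 bytes
1 MB = 1,000,000 bytes
1,165,560,000 / 1,000,000 = 1,165.56 MB

1,165.56 MB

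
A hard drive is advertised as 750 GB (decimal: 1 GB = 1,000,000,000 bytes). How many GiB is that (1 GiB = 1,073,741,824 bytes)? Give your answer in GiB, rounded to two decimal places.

698.49 GiB

750 GB × 1,000,000,000 bytes/GB = 750,000,000,000 bytes
1 GiB = 1,073,741,824 bytes
750,000,000,000 / 1,073,741,824 = 698.49 GiB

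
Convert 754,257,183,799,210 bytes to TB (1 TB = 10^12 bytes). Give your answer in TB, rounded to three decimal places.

754,257,183,799,210 bytes given.
1 TB = 10^12 bytes = 1,000,000,000,000 bytes
754,257,183,799,210 / 1,000,000,000,000 = 754.257 TB

754.257 TB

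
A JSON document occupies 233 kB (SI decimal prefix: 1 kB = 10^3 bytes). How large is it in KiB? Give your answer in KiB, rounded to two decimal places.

233 kB = 233 × 10^3 bytes = 233,000 bytes
1 KiB = 1,024 bytes
233,000 / 1,024 = 227.54 KiB

227.54 KiB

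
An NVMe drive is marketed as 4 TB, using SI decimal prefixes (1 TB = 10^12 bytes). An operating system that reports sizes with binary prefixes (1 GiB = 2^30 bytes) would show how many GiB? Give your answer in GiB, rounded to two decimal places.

3,725.29 GiB

4 TB = 4 × 10^12 bytes = 4,000,000,000,000 bytes
1 GiB = 1,073,741,824 bytes
4,000,000,000,000 / 1,073,741,824 = 3,725.29 GiB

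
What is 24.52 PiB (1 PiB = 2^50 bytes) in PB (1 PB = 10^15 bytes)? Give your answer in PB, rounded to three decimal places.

24.52 PiB = 24.52 × 2^50 bytes = 27,607,065,715,781,140.48 bytes
1 PB = 1,000,000,000,000,000 bytes
27,607,065,715,781,140.48 / 1,000,000,000,000,000 = 27.607 PB

27.607 PB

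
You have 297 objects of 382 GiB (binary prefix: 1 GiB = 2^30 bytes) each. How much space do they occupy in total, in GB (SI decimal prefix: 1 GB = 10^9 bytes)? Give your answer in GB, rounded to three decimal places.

121,820.305 GB

Total = 297 × 382 GiB = 113,454 GiB
= 113,454 × 1,073,741,824 bytes = 121,820,304,900,096 bytes
1 GB = 1,000,000,000 bytes
121,820,304,900,096 / 1,000,000,000 = 121,820.305 GB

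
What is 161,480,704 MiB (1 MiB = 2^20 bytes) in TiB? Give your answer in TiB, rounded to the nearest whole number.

161,480,704 MiB × 1,048,576 bytes/MiB = 169,324,790,677,504 bytes
1 TiB = 2^40 bytes = 1,099,511,627,776 bytes
169,324,790,677,504 / 1,099,511,627,776 = 154 TiB

154 TiB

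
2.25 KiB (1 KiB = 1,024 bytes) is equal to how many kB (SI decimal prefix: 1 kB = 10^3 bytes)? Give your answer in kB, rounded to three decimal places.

2.304 kB

2.25 KiB = 2.25 × 2^10 bytes = 2,304 bytes
1 kB = 1,000 bytes
2,304 / 1,000 = 2.304 kB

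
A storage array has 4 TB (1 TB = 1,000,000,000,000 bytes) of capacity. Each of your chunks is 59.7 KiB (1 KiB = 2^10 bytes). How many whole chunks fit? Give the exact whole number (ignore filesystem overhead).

65,431,323

Capacity: 4 TB = 4,000,000,000,000 bytes
Per item: 59.7 KiB = 61,132.8 bytes
⌊4,000,000,000,000 / 61,132.8⌋ = 65,431,323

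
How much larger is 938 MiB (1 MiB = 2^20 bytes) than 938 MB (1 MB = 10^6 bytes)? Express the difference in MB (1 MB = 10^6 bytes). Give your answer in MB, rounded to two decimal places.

45.56 MB

938 MiB = 938 × 1,048,576 = 983,564,288 bytes
938 MB = 938 × 1,000,000 = 938,000,000 bytes
difference = 45,564,288 bytes
45,564,288 / 1,000,000 = 45.56 MB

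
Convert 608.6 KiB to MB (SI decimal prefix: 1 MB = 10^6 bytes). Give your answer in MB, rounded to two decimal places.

608.6 KiB = 608.6 × 2^10 bytes = 623,206.4 bytes
1 MB = 10^6 bytes = 1,000,000 bytes
623,206.4 / 1,000,000 = 0.62 MB

0.62 MB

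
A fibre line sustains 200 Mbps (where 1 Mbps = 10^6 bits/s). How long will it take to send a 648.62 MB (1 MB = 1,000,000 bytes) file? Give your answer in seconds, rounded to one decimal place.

25.9 seconds

648.62 MB = 648,620,000 bytes = 5,188,960,000 bits
200 Mbps = 200,000,000 bits/s
time = 5,188,960,000 / 200,000,000 = 25.9 s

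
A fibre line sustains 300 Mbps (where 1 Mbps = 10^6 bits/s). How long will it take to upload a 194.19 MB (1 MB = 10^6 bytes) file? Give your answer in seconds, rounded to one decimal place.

5.2 seconds

194.19 MB = 194,190,000 bytes = 1,553,520,000 bits
300 Mbps = 300,000,000 bits/s
time = 1,553,520,000 / 300,000,000 = 5.2 s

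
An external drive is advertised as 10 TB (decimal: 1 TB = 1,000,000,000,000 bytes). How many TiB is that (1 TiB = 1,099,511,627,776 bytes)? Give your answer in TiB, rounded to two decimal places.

9.09 TiB

10 TB × 1,000,000,000,000 bytes/TB = 10,000,000,000,000 bytes
1 TiB = 1,099,511,627,776 bytes
10,000,000,000,000 / 1,099,511,627,776 = 9.09 TiB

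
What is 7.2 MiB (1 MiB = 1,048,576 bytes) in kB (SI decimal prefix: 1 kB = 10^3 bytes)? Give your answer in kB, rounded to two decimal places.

7,549.75 kB

7.2 MiB = 7.2 × 2^20 bytes = 7,549,747.2 bytes
1 kB = 10^3 bytes = 1,000 bytes
7,549,747.2 / 1,000 = 7,549.75 kB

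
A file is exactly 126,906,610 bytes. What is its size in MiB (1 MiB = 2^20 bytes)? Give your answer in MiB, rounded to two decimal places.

121.03 MiB

126,906,610 bytes given.
1 MiB = 2^20 bytes = 1,048,576 bytes
126,906,610 / 1,048,576 = 121.03 MiB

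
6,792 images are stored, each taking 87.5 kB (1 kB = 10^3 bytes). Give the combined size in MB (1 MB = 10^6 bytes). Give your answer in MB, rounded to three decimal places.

594.300 MB

Total = 6,792 × 87.5 kB = 594,300 kB
= 594,300 × 1,000 bytes = 594,300,000 bytes
1 MB = 1,000,000 bytes
594,300,000 / 1,000,000 = 594.300 MB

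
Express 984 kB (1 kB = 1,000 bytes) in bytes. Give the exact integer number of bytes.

984 × 1,000 = 984,000 bytes

984,000 bytes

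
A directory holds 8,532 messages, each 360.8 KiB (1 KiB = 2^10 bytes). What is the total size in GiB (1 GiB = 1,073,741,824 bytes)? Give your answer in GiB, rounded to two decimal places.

Total = 8,532 × 360.8 KiB = 3078345.6 KiB
= 3078345.6 × 1,024 bytes = 3,152,225,894.4 bytes
1 GiB = 1,073,741,824 bytes
3,152,225,894.4 / 1,073,741,824 = 2.94 GiB

2.94 GiB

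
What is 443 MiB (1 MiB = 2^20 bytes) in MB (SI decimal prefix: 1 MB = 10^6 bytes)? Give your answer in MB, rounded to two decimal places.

443 MiB × 1,048,576 bytes/MiB = 464,519,168 bytes
1 MB = 1,000,000 bytes
464,519,168 / 1,000,000 = 464.52 MB

464.52 MB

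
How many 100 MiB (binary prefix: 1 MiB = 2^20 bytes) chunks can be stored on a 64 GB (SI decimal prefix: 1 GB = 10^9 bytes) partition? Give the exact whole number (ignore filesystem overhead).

Capacity: 64 GB = 64,000,000,000 bytes
Per item: 100 MiB = 104,857,600 bytes
⌊64,000,000,000 / 104,857,600⌋ = 610

610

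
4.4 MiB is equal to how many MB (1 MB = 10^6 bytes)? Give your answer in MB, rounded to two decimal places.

4.4 MiB = 4.4 × 2^20 bytes = 4,613,734.4 bytes
1 MB = 10^6 bytes = 1,000,000 bytes
4,613,734.4 / 1,000,000 = 4.61 MB

4.61 MB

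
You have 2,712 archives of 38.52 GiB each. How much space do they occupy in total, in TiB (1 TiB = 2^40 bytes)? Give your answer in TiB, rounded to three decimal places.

102.018 TiB

Total = 2,712 × 38.52 GiB = 104466.24 GiB
= 104466.24 × 1,073,741,824 bytes = 112,169,771,084,021.76 bytes
1 TiB = 1,099,511,627,776 bytes
112,169,771,084,021.76 / 1,099,511,627,776 = 102.018 TiB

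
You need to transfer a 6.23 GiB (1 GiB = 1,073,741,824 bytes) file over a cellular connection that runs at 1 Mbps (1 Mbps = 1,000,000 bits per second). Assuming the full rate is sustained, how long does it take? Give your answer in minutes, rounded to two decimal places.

891.92 minutes

6.23 GiB = 6,689,411,563.52 bytes = 53,515,292,508.16 bits
1 Mbps = 1,000,000 bits/s
time = 53,515,292,508.16 / 1,000,000 = 53,515.293 s
53,515.293 s / 60 = 891.92 minutes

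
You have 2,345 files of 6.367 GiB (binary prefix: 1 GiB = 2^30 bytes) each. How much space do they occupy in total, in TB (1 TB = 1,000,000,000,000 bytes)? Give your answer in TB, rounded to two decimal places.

Total = 2,345 × 6.367 GiB = 14930.615 GiB
= 14930.615 × 1,073,741,824 bytes = 16,031,625,783,541.76 bytes
1 TB = 1,000,000,000,000 bytes
16,031,625,783,541.76 / 1,000,000,000,000 = 16.03 TB

16.03 TB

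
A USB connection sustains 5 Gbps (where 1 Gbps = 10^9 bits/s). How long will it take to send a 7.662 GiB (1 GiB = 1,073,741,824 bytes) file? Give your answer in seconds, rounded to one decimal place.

7.662 GiB = 8,227,009,855.488 bytes = 65,816,078,843.904 bits
5 Gbps = 5,000,000,000 bits/s
time = 65,816,078,843.904 / 5,000,000,000 = 13.2 s

13.2 seconds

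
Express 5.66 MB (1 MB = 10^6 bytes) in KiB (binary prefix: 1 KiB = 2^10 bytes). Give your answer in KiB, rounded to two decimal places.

5,527.34 KiB

5.66 MB × 1,000,000 bytes/MB = 5,660,000 bytes
1 KiB = 1,024 bytes
5,660,000 / 1,024 = 5,527.34 KiB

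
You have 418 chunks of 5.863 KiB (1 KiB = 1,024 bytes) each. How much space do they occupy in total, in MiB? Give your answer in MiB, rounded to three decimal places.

Total = 418 × 5.863 KiB = 2450.734 KiB
= 2450.734 × 1,024 bytes = 2,509,551.616 bytes
1 MiB = 1,048,576 bytes
2,509,551.616 / 1,048,576 = 2.393 MiB

2.393 MiB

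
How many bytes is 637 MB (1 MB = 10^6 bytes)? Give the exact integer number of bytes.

637 × 1,000,000 = 637,000,000 bytes

637,000,000 bytes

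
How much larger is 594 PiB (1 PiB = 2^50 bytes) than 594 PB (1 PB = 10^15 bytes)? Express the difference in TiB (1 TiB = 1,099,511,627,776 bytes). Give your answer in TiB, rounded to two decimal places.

68,016.15 TiB

594 PiB = 594 × 1,125,899,906,842,624 = 668,784,544,664,518,656 bytes
594 PB = 594 × 1,000,000,000,000,000 = 594,000,000,000,000,000 bytes
difference = 74,784,544,664,518,656 bytes
74,784,544,664,518,656 / 1,099,511,627,776 = 68,016.15 TiB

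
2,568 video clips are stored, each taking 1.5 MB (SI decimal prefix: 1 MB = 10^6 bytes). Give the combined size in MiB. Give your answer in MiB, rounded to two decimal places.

3,673.55 MiB

Total = 2,568 × 1.5 MB = 3852 MB
= 3852 × 1,000,000 bytes = 3,852,000,000 bytes
1 MiB = 1,048,576 bytes
3,852,000,000 / 1,048,576 = 3,673.55 MiB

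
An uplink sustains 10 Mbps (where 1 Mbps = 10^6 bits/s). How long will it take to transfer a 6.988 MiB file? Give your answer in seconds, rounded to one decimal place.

6.988 MiB = 7,327,449.088 bytes = 58,619,592.704 bits
10 Mbps = 10,000,000 bits/s
time = 58,619,592.704 / 10,000,000 = 5.9 s

5.9 seconds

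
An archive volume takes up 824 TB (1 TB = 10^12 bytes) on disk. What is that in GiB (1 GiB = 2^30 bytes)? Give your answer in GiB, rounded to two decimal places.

824 TB × 1,000,000,000,000 bytes/TB = 824,000,000,000,000 bytes
1 GiB = 2^30 bytes = 1,073,741,824 bytes
824,000,000,000,000 / 1,073,741,824 = 767,409.80 GiB

767,409.80 GiB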